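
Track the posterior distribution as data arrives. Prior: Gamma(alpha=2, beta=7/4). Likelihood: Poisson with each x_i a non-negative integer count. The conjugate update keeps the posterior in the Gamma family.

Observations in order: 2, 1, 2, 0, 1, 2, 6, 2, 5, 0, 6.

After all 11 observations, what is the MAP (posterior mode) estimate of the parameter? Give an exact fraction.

obs 1: x=2 → posterior Gamma(4, 11/4)
obs 2: x=1 → posterior Gamma(5, 15/4)
obs 3: x=2 → posterior Gamma(7, 19/4)
obs 4: x=0 → posterior Gamma(7, 23/4)
obs 5: x=1 → posterior Gamma(8, 27/4)
obs 6: x=2 → posterior Gamma(10, 31/4)
obs 7: x=6 → posterior Gamma(16, 35/4)
obs 8: x=2 → posterior Gamma(18, 39/4)
obs 9: x=5 → posterior Gamma(23, 43/4)
obs 10: x=0 → posterior Gamma(23, 47/4)
obs 11: x=6 → posterior Gamma(29, 51/4)

112/51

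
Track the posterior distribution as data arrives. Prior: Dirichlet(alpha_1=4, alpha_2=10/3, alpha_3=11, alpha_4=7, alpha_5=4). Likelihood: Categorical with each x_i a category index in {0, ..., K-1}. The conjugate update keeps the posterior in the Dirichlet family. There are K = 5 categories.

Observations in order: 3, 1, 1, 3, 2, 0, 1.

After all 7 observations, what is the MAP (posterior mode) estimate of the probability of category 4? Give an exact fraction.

9/94

obs 1: x=3 → posterior Dirichlet(4, 10/3, 11, 8, 4)
obs 2: x=1 → posterior Dirichlet(4, 13/3, 11, 8, 4)
obs 3: x=1 → posterior Dirichlet(4, 16/3, 11, 8, 4)
obs 4: x=3 → posterior Dirichlet(4, 16/3, 11, 9, 4)
obs 5: x=2 → posterior Dirichlet(4, 16/3, 12, 9, 4)
obs 6: x=0 → posterior Dirichlet(5, 16/3, 12, 9, 4)
obs 7: x=1 → posterior Dirichlet(5, 19/3, 12, 9, 4)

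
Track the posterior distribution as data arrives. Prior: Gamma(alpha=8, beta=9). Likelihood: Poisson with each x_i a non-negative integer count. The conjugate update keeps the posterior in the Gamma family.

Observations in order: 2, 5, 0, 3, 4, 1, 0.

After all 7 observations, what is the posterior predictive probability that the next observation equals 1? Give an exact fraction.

113890483614254985290719428608/339448671314611904643504117121

obs 1: x=2 → posterior Gamma(10, 10)
obs 2: x=5 → posterior Gamma(15, 11)
obs 3: x=0 → posterior Gamma(15, 12)
obs 4: x=3 → posterior Gamma(18, 13)
obs 5: x=4 → posterior Gamma(22, 14)
obs 6: x=1 → posterior Gamma(23, 15)
obs 7: x=0 → posterior Gamma(23, 16)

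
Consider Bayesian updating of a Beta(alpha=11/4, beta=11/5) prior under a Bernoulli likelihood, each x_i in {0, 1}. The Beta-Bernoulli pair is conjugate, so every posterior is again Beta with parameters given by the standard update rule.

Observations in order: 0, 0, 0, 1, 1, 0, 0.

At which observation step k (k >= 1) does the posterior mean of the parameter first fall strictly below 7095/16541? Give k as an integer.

k = 2

obs 1: x=0 → posterior Beta(11/4, 16/5)
obs 2: x=0 → posterior Beta(11/4, 21/5)
obs 3: x=0 → posterior Beta(11/4, 26/5)
obs 4: x=1 → posterior Beta(15/4, 26/5)
obs 5: x=1 → posterior Beta(19/4, 26/5)
obs 6: x=0 → posterior Beta(19/4, 31/5)
obs 7: x=0 → posterior Beta(19/4, 36/5)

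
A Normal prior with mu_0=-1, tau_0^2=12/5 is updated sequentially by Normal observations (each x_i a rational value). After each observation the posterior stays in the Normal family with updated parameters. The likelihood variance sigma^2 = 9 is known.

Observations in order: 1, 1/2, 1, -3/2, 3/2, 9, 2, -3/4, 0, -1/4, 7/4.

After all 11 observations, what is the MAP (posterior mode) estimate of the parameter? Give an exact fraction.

obs 1: x=1 → posterior Normal(-11/19, 36/19)
obs 2: x=1/2 → posterior Normal(-9/23, 36/23)
obs 3: x=1 → posterior Normal(-5/27, 4/3)
obs 4: x=-3/2 → posterior Normal(-11/31, 36/31)
obs 5: x=3/2 → posterior Normal(-1/7, 36/35)
obs 6: x=9 → posterior Normal(31/39, 12/13)
obs 7: x=2 → posterior Normal(39/43, 36/43)
obs 8: x=-3/4 → posterior Normal(36/47, 36/47)
obs 9: x=0 → posterior Normal(12/17, 12/17)
obs 10: x=-1/4 → posterior Normal(7/11, 36/55)
obs 11: x=7/4 → posterior Normal(42/59, 36/59)

42/59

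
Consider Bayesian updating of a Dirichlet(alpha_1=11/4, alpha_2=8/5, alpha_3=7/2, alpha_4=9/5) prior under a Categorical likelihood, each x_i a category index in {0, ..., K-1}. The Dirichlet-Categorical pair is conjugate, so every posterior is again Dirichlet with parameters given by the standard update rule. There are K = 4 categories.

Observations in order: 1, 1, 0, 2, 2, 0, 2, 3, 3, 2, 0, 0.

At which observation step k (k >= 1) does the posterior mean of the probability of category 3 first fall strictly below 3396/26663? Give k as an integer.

k = 5

obs 1: x=1 → posterior Dirichlet(11/4, 13/5, 7/2, 9/5)
obs 2: x=1 → posterior Dirichlet(11/4, 18/5, 7/2, 9/5)
obs 3: x=0 → posterior Dirichlet(15/4, 18/5, 7/2, 9/5)
obs 4: x=2 → posterior Dirichlet(15/4, 18/5, 9/2, 9/5)
obs 5: x=2 → posterior Dirichlet(15/4, 18/5, 11/2, 9/5)
obs 6: x=0 → posterior Dirichlet(19/4, 18/5, 11/2, 9/5)
obs 7: x=2 → posterior Dirichlet(19/4, 18/5, 13/2, 9/5)
obs 8: x=3 → posterior Dirichlet(19/4, 18/5, 13/2, 14/5)
obs 9: x=3 → posterior Dirichlet(19/4, 18/5, 13/2, 19/5)
obs 10: x=2 → posterior Dirichlet(19/4, 18/5, 15/2, 19/5)
obs 11: x=0 → posterior Dirichlet(23/4, 18/5, 15/2, 19/5)
obs 12: x=0 → posterior Dirichlet(27/4, 18/5, 15/2, 19/5)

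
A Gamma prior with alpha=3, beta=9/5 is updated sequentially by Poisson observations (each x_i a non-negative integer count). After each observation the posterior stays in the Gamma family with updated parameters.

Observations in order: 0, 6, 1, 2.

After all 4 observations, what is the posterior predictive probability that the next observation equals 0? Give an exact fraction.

obs 1: x=0 → posterior Gamma(3, 14/5)
obs 2: x=6 → posterior Gamma(9, 19/5)
obs 3: x=1 → posterior Gamma(10, 24/5)
obs 4: x=2 → posterior Gamma(12, 29/5)

353814783205469041/2386420683693101056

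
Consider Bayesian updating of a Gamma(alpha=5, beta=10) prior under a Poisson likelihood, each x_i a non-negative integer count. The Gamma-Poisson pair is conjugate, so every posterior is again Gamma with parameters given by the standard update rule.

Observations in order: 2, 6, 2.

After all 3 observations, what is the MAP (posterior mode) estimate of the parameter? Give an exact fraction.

14/13

obs 1: x=2 → posterior Gamma(7, 11)
obs 2: x=6 → posterior Gamma(13, 12)
obs 3: x=2 → posterior Gamma(15, 13)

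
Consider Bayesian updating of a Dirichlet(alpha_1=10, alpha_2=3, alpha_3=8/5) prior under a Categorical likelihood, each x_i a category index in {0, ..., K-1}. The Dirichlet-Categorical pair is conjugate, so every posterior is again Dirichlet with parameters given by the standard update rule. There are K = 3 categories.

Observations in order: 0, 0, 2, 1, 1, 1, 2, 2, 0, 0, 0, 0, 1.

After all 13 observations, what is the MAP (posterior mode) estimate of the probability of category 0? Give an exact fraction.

25/41

obs 1: x=0 → posterior Dirichlet(11, 3, 8/5)
obs 2: x=0 → posterior Dirichlet(12, 3, 8/5)
obs 3: x=2 → posterior Dirichlet(12, 3, 13/5)
obs 4: x=1 → posterior Dirichlet(12, 4, 13/5)
obs 5: x=1 → posterior Dirichlet(12, 5, 13/5)
obs 6: x=1 → posterior Dirichlet(12, 6, 13/5)
obs 7: x=2 → posterior Dirichlet(12, 6, 18/5)
obs 8: x=2 → posterior Dirichlet(12, 6, 23/5)
obs 9: x=0 → posterior Dirichlet(13, 6, 23/5)
obs 10: x=0 → posterior Dirichlet(14, 6, 23/5)
obs 11: x=0 → posterior Dirichlet(15, 6, 23/5)
obs 12: x=0 → posterior Dirichlet(16, 6, 23/5)
obs 13: x=1 → posterior Dirichlet(16, 7, 23/5)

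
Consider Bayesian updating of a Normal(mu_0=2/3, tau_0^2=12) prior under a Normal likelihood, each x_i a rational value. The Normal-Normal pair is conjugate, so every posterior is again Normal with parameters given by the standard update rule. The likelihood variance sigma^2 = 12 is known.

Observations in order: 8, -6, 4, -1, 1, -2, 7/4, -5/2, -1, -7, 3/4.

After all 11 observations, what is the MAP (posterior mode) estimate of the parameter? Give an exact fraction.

obs 1: x=8 → posterior Normal(13/3, 6)
obs 2: x=-6 → posterior Normal(8/9, 4)
obs 3: x=4 → posterior Normal(5/3, 3)
obs 4: x=-1 → posterior Normal(17/15, 12/5)
obs 5: x=1 → posterior Normal(10/9, 2)
obs 6: x=-2 → posterior Normal(2/3, 12/7)
obs 7: x=7/4 → posterior Normal(77/96, 3/2)
obs 8: x=-5/2 → posterior Normal(47/108, 4/3)
obs 9: x=-1 → posterior Normal(7/24, 6/5)
obs 10: x=-7 → posterior Normal(-49/132, 12/11)
obs 11: x=3/4 → posterior Normal(-5/18, 1)

-5/18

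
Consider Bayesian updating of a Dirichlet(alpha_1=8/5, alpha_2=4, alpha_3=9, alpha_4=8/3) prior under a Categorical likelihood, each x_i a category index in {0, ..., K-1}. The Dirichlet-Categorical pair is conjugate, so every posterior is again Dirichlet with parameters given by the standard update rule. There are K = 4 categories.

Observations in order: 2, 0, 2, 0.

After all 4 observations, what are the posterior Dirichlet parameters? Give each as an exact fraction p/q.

alpha_1=18/5, alpha_2=4, alpha_3=11, alpha_4=8/3

obs 1: x=2 → posterior Dirichlet(8/5, 4, 10, 8/3)
obs 2: x=0 → posterior Dirichlet(13/5, 4, 10, 8/3)
obs 3: x=2 → posterior Dirichlet(13/5, 4, 11, 8/3)
obs 4: x=0 → posterior Dirichlet(18/5, 4, 11, 8/3)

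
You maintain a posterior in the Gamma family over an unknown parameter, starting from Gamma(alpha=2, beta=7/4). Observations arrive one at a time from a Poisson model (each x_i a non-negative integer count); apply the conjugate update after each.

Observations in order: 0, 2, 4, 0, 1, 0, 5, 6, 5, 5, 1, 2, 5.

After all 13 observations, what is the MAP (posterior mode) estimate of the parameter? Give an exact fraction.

obs 1: x=0 → posterior Gamma(2, 11/4)
obs 2: x=2 → posterior Gamma(4, 15/4)
obs 3: x=4 → posterior Gamma(8, 19/4)
obs 4: x=0 → posterior Gamma(8, 23/4)
obs 5: x=1 → posterior Gamma(9, 27/4)
obs 6: x=0 → posterior Gamma(9, 31/4)
obs 7: x=5 → posterior Gamma(14, 35/4)
obs 8: x=6 → posterior Gamma(20, 39/4)
obs 9: x=5 → posterior Gamma(25, 43/4)
obs 10: x=5 → posterior Gamma(30, 47/4)
obs 11: x=1 → posterior Gamma(31, 51/4)
obs 12: x=2 → posterior Gamma(33, 55/4)
obs 13: x=5 → posterior Gamma(38, 59/4)

148/59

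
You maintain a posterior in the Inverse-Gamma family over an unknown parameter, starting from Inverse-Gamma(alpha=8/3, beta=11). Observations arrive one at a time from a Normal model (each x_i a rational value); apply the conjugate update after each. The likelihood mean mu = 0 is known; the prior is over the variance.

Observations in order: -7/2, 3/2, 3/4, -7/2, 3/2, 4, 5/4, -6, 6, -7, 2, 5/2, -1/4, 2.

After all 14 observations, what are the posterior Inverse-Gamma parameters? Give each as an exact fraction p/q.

alpha=29/3, beta=3271/32

obs 1: x=-7/2 → posterior Inverse-Gamma(19/6, 137/8)
obs 2: x=3/2 → posterior Inverse-Gamma(11/3, 73/4)
obs 3: x=3/4 → posterior Inverse-Gamma(25/6, 593/32)
obs 4: x=-7/2 → posterior Inverse-Gamma(14/3, 789/32)
obs 5: x=3/2 → posterior Inverse-Gamma(31/6, 825/32)
obs 6: x=4 → posterior Inverse-Gamma(17/3, 1081/32)
obs 7: x=5/4 → posterior Inverse-Gamma(37/6, 553/16)
obs 8: x=-6 → posterior Inverse-Gamma(20/3, 841/16)
obs 9: x=6 → posterior Inverse-Gamma(43/6, 1129/16)
obs 10: x=-7 → posterior Inverse-Gamma(23/3, 1521/16)
obs 11: x=2 → posterior Inverse-Gamma(49/6, 1553/16)
obs 12: x=5/2 → posterior Inverse-Gamma(26/3, 1603/16)
obs 13: x=-1/4 → posterior Inverse-Gamma(55/6, 3207/32)
obs 14: x=2 → posterior Inverse-Gamma(29/3, 3271/32)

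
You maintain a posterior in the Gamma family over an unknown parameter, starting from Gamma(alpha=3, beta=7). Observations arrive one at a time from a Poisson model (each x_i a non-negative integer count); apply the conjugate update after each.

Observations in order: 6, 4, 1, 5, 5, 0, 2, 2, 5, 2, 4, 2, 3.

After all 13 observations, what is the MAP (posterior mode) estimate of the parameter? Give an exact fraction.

obs 1: x=6 → posterior Gamma(9, 8)
obs 2: x=4 → posterior Gamma(13, 9)
obs 3: x=1 → posterior Gamma(14, 10)
obs 4: x=5 → posterior Gamma(19, 11)
obs 5: x=5 → posterior Gamma(24, 12)
obs 6: x=0 → posterior Gamma(24, 13)
obs 7: x=2 → posterior Gamma(26, 14)
obs 8: x=2 → posterior Gamma(28, 15)
obs 9: x=5 → posterior Gamma(33, 16)
obs 10: x=2 → posterior Gamma(35, 17)
obs 11: x=4 → posterior Gamma(39, 18)
obs 12: x=2 → posterior Gamma(41, 19)
obs 13: x=3 → posterior Gamma(44, 20)

43/20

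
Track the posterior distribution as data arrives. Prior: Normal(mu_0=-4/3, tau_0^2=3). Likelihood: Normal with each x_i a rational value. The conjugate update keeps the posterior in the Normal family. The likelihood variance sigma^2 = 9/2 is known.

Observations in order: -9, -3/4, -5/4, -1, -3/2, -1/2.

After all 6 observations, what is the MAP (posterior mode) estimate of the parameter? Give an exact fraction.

-32/15

obs 1: x=-9 → posterior Normal(-22/5, 9/5)
obs 2: x=-3/4 → posterior Normal(-47/14, 9/7)
obs 3: x=-5/4 → posterior Normal(-26/9, 1)
obs 4: x=-1 → posterior Normal(-28/11, 9/11)
obs 5: x=-3/2 → posterior Normal(-31/13, 9/13)
obs 6: x=-1/2 → posterior Normal(-32/15, 3/5)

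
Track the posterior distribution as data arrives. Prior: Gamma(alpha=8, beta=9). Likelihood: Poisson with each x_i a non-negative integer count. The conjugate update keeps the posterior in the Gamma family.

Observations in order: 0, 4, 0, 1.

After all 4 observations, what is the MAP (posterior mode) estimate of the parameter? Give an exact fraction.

obs 1: x=0 → posterior Gamma(8, 10)
obs 2: x=4 → posterior Gamma(12, 11)
obs 3: x=0 → posterior Gamma(12, 12)
obs 4: x=1 → posterior Gamma(13, 13)

12/13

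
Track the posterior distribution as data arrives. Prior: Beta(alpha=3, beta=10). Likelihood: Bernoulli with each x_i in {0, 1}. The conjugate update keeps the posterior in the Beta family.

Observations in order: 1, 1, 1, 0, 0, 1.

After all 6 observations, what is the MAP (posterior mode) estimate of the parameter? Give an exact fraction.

6/17

obs 1: x=1 → posterior Beta(4, 10)
obs 2: x=1 → posterior Beta(5, 10)
obs 3: x=1 → posterior Beta(6, 10)
obs 4: x=0 → posterior Beta(6, 11)
obs 5: x=0 → posterior Beta(6, 12)
obs 6: x=1 → posterior Beta(7, 12)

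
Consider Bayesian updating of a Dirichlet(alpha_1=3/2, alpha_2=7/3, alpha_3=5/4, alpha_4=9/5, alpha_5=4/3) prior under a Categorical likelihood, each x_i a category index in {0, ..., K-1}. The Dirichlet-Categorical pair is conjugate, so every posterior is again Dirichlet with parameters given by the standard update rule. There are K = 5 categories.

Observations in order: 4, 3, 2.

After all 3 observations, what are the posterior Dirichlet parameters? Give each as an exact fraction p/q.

alpha_1=3/2, alpha_2=7/3, alpha_3=9/4, alpha_4=14/5, alpha_5=7/3

obs 1: x=4 → posterior Dirichlet(3/2, 7/3, 5/4, 9/5, 7/3)
obs 2: x=3 → posterior Dirichlet(3/2, 7/3, 5/4, 14/5, 7/3)
obs 3: x=2 → posterior Dirichlet(3/2, 7/3, 9/4, 14/5, 7/3)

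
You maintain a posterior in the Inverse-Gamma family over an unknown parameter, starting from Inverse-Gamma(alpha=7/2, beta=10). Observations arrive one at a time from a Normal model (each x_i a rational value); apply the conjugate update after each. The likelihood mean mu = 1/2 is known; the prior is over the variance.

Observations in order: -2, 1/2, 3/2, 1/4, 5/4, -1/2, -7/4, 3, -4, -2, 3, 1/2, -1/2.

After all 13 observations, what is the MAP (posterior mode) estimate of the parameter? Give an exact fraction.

obs 1: x=-2 → posterior Inverse-Gamma(4, 105/8)
obs 2: x=1/2 → posterior Inverse-Gamma(9/2, 105/8)
obs 3: x=3/2 → posterior Inverse-Gamma(5, 109/8)
obs 4: x=1/4 → posterior Inverse-Gamma(11/2, 437/32)
obs 5: x=5/4 → posterior Inverse-Gamma(6, 223/16)
obs 6: x=-1/2 → posterior Inverse-Gamma(13/2, 231/16)
obs 7: x=-7/4 → posterior Inverse-Gamma(7, 543/32)
obs 8: x=3 → posterior Inverse-Gamma(15/2, 643/32)
obs 9: x=-4 → posterior Inverse-Gamma(8, 967/32)
obs 10: x=-2 → posterior Inverse-Gamma(17/2, 1067/32)
obs 11: x=3 → posterior Inverse-Gamma(9, 1167/32)
obs 12: x=1/2 → posterior Inverse-Gamma(19/2, 1167/32)
obs 13: x=-1/2 → posterior Inverse-Gamma(10, 1183/32)

1183/352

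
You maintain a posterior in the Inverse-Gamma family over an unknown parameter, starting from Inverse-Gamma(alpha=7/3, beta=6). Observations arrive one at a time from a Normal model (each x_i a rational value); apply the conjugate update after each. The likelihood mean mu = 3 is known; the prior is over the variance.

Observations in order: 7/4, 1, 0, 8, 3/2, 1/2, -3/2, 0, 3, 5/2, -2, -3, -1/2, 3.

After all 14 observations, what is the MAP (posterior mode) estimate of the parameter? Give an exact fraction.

7815/992

obs 1: x=7/4 → posterior Inverse-Gamma(17/6, 217/32)
obs 2: x=1 → posterior Inverse-Gamma(10/3, 281/32)
obs 3: x=0 → posterior Inverse-Gamma(23/6, 425/32)
obs 4: x=8 → posterior Inverse-Gamma(13/3, 825/32)
obs 5: x=3/2 → posterior Inverse-Gamma(29/6, 861/32)
obs 6: x=1/2 → posterior Inverse-Gamma(16/3, 961/32)
obs 7: x=-3/2 → posterior Inverse-Gamma(35/6, 1285/32)
obs 8: x=0 → posterior Inverse-Gamma(19/3, 1429/32)
obs 9: x=3 → posterior Inverse-Gamma(41/6, 1429/32)
obs 10: x=5/2 → posterior Inverse-Gamma(22/3, 1433/32)
obs 11: x=-2 → posterior Inverse-Gamma(47/6, 1833/32)
obs 12: x=-3 → posterior Inverse-Gamma(25/3, 2409/32)
obs 13: x=-1/2 → posterior Inverse-Gamma(53/6, 2605/32)
obs 14: x=3 → posterior Inverse-Gamma(28/3, 2605/32)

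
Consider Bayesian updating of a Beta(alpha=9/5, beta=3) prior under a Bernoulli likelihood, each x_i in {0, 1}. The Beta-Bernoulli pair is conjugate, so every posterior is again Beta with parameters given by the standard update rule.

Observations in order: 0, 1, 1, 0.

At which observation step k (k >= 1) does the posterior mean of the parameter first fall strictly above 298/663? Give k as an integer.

obs 1: x=0 → posterior Beta(9/5, 4)
obs 2: x=1 → posterior Beta(14/5, 4)
obs 3: x=1 → posterior Beta(19/5, 4)
obs 4: x=0 → posterior Beta(19/5, 5)

k = 3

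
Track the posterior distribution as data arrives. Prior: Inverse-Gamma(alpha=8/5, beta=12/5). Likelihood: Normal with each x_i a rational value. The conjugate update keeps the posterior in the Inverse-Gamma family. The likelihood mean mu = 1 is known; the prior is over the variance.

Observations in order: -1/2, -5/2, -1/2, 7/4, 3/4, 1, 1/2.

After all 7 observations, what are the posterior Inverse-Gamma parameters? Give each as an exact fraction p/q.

obs 1: x=-1/2 → posterior Inverse-Gamma(21/10, 141/40)
obs 2: x=-5/2 → posterior Inverse-Gamma(13/5, 193/20)
obs 3: x=-1/2 → posterior Inverse-Gamma(31/10, 431/40)
obs 4: x=7/4 → posterior Inverse-Gamma(18/5, 1769/160)
obs 5: x=3/4 → posterior Inverse-Gamma(41/10, 887/80)
obs 6: x=1 → posterior Inverse-Gamma(23/5, 887/80)
obs 7: x=1/2 → posterior Inverse-Gamma(51/10, 897/80)

alpha=51/10, beta=897/80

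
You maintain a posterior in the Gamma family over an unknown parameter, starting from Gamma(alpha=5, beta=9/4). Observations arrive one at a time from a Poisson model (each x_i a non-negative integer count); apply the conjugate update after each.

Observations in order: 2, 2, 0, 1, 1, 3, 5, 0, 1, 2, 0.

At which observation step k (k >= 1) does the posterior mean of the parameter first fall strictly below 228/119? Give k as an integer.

obs 1: x=2 → posterior Gamma(7, 13/4)
obs 2: x=2 → posterior Gamma(9, 17/4)
obs 3: x=0 → posterior Gamma(9, 21/4)
obs 4: x=1 → posterior Gamma(10, 25/4)
obs 5: x=1 → posterior Gamma(11, 29/4)
obs 6: x=3 → posterior Gamma(14, 33/4)
obs 7: x=5 → posterior Gamma(19, 37/4)
obs 8: x=0 → posterior Gamma(19, 41/4)
obs 9: x=1 → posterior Gamma(20, 45/4)
obs 10: x=2 → posterior Gamma(22, 49/4)
obs 11: x=0 → posterior Gamma(22, 53/4)

k = 3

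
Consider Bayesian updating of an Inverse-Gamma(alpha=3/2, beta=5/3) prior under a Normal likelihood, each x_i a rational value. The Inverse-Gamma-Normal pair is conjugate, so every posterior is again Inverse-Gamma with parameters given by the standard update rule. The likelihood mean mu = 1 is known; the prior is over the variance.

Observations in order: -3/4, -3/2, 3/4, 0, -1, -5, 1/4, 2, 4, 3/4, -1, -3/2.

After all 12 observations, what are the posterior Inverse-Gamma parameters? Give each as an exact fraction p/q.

obs 1: x=-3/4 → posterior Inverse-Gamma(2, 307/96)
obs 2: x=-3/2 → posterior Inverse-Gamma(5/2, 607/96)
obs 3: x=3/4 → posterior Inverse-Gamma(3, 305/48)
obs 4: x=0 → posterior Inverse-Gamma(7/2, 329/48)
obs 5: x=-1 → posterior Inverse-Gamma(4, 425/48)
obs 6: x=-5 → posterior Inverse-Gamma(9/2, 1289/48)
obs 7: x=1/4 → posterior Inverse-Gamma(5, 2605/96)
obs 8: x=2 → posterior Inverse-Gamma(11/2, 2653/96)
obs 9: x=4 → posterior Inverse-Gamma(6, 3085/96)
obs 10: x=3/4 → posterior Inverse-Gamma(13/2, 193/6)
obs 11: x=-1 → posterior Inverse-Gamma(7, 205/6)
obs 12: x=-3/2 → posterior Inverse-Gamma(15/2, 895/24)

alpha=15/2, beta=895/24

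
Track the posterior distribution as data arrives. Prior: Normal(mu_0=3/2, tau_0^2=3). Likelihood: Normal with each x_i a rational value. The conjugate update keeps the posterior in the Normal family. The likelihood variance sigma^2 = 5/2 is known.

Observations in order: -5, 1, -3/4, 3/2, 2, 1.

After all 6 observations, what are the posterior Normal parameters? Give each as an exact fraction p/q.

obs 1: x=-5 → posterior Normal(-45/22, 15/11)
obs 2: x=1 → posterior Normal(-33/34, 15/17)
obs 3: x=-3/4 → posterior Normal(-21/23, 15/23)
obs 4: x=3/2 → posterior Normal(-12/29, 15/29)
obs 5: x=2 → posterior Normal(0, 3/7)
obs 6: x=1 → posterior Normal(6/41, 15/41)

mu_0=6/41, tau_0^2=15/41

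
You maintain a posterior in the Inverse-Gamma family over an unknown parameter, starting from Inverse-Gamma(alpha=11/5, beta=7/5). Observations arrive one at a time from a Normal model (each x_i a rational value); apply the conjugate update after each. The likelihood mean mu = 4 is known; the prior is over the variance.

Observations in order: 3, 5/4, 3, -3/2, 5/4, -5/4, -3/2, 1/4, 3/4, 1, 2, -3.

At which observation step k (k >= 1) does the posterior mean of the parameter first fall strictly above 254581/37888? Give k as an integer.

k = 5

obs 1: x=3 → posterior Inverse-Gamma(27/10, 19/10)
obs 2: x=5/4 → posterior Inverse-Gamma(16/5, 909/160)
obs 3: x=3 → posterior Inverse-Gamma(37/10, 989/160)
obs 4: x=-3/2 → posterior Inverse-Gamma(21/5, 3409/160)
obs 5: x=5/4 → posterior Inverse-Gamma(47/10, 2007/80)
obs 6: x=-5/4 → posterior Inverse-Gamma(26/5, 6219/160)
obs 7: x=-3/2 → posterior Inverse-Gamma(57/10, 8639/160)
obs 8: x=1/4 → posterior Inverse-Gamma(31/5, 2441/40)
obs 9: x=3/4 → posterior Inverse-Gamma(67/10, 10609/160)
obs 10: x=1 → posterior Inverse-Gamma(36/5, 11329/160)
obs 11: x=2 → posterior Inverse-Gamma(77/10, 11649/160)
obs 12: x=-3 → posterior Inverse-Gamma(41/5, 15569/160)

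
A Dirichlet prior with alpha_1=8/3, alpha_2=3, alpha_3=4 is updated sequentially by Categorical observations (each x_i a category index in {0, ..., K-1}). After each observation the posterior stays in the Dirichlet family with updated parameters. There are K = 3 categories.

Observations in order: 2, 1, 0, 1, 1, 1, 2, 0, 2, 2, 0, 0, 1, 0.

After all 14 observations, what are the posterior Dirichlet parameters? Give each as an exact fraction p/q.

obs 1: x=2 → posterior Dirichlet(8/3, 3, 5)
obs 2: x=1 → posterior Dirichlet(8/3, 4, 5)
obs 3: x=0 → posterior Dirichlet(11/3, 4, 5)
obs 4: x=1 → posterior Dirichlet(11/3, 5, 5)
obs 5: x=1 → posterior Dirichlet(11/3, 6, 5)
obs 6: x=1 → posterior Dirichlet(11/3, 7, 5)
obs 7: x=2 → posterior Dirichlet(11/3, 7, 6)
obs 8: x=0 → posterior Dirichlet(14/3, 7, 6)
obs 9: x=2 → posterior Dirichlet(14/3, 7, 7)
obs 10: x=2 → posterior Dirichlet(14/3, 7, 8)
obs 11: x=0 → posterior Dirichlet(17/3, 7, 8)
obs 12: x=0 → posterior Dirichlet(20/3, 7, 8)
obs 13: x=1 → posterior Dirichlet(20/3, 8, 8)
obs 14: x=0 → posterior Dirichlet(23/3, 8, 8)

alpha_1=23/3, alpha_2=8, alpha_3=8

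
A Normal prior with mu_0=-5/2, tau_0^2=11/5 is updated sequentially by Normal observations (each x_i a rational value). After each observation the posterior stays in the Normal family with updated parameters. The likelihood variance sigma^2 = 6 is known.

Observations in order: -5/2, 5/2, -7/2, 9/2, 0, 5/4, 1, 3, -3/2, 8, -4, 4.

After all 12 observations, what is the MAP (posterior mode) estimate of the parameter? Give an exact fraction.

29/72

obs 1: x=-5/2 → posterior Normal(-5/2, 66/41)
obs 2: x=5/2 → posterior Normal(-75/52, 33/26)
obs 3: x=-7/2 → posterior Normal(-227/126, 22/21)
obs 4: x=9/2 → posterior Normal(-32/37, 33/37)
obs 5: x=0 → posterior Normal(-64/85, 66/85)
obs 6: x=5/4 → posterior Normal(-67/128, 11/16)
obs 7: x=1 → posterior Normal(-157/428, 66/107)
obs 8: x=3 → posterior Normal(-25/472, 33/59)
obs 9: x=-3/2 → posterior Normal(-91/516, 22/43)
obs 10: x=8 → posterior Normal(261/560, 33/70)
obs 11: x=-4 → posterior Normal(85/604, 66/151)
obs 12: x=4 → posterior Normal(29/72, 11/27)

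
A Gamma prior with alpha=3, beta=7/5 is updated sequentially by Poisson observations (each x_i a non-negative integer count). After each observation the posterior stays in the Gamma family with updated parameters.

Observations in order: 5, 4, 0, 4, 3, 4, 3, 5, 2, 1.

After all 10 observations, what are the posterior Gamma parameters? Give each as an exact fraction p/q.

obs 1: x=5 → posterior Gamma(8, 12/5)
obs 2: x=4 → posterior Gamma(12, 17/5)
obs 3: x=0 → posterior Gamma(12, 22/5)
obs 4: x=4 → posterior Gamma(16, 27/5)
obs 5: x=3 → posterior Gamma(19, 32/5)
obs 6: x=4 → posterior Gamma(23, 37/5)
obs 7: x=3 → posterior Gamma(26, 42/5)
obs 8: x=5 → posterior Gamma(31, 47/5)
obs 9: x=2 → posterior Gamma(33, 52/5)
obs 10: x=1 → posterior Gamma(34, 57/5)

alpha=34, beta=57/5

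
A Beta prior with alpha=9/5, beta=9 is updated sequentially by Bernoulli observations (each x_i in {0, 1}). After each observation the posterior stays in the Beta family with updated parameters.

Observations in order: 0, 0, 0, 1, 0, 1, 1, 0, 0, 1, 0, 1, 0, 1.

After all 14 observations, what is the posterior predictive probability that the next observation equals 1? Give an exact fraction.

obs 1: x=0 → posterior Beta(9/5, 10)
obs 2: x=0 → posterior Beta(9/5, 11)
obs 3: x=0 → posterior Beta(9/5, 12)
obs 4: x=1 → posterior Beta(14/5, 12)
obs 5: x=0 → posterior Beta(14/5, 13)
obs 6: x=1 → posterior Beta(19/5, 13)
obs 7: x=1 → posterior Beta(24/5, 13)
obs 8: x=0 → posterior Beta(24/5, 14)
obs 9: x=0 → posterior Beta(24/5, 15)
obs 10: x=1 → posterior Beta(29/5, 15)
obs 11: x=0 → posterior Beta(29/5, 16)
obs 12: x=1 → posterior Beta(34/5, 16)
obs 13: x=0 → posterior Beta(34/5, 17)
obs 14: x=1 → posterior Beta(39/5, 17)

39/124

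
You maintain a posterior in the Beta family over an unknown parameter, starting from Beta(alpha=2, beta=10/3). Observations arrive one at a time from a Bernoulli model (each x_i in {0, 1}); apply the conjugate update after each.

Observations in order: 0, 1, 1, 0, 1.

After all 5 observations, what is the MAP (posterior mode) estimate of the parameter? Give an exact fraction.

12/25

obs 1: x=0 → posterior Beta(2, 13/3)
obs 2: x=1 → posterior Beta(3, 13/3)
obs 3: x=1 → posterior Beta(4, 13/3)
obs 4: x=0 → posterior Beta(4, 16/3)
obs 5: x=1 → posterior Beta(5, 16/3)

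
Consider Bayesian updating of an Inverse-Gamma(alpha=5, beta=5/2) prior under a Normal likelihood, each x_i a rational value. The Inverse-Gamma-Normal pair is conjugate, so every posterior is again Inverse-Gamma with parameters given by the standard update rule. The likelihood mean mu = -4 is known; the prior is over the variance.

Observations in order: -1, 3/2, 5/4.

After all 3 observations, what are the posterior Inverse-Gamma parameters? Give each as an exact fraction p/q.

obs 1: x=-1 → posterior Inverse-Gamma(11/2, 7)
obs 2: x=3/2 → posterior Inverse-Gamma(6, 177/8)
obs 3: x=5/4 → posterior Inverse-Gamma(13/2, 1149/32)

alpha=13/2, beta=1149/32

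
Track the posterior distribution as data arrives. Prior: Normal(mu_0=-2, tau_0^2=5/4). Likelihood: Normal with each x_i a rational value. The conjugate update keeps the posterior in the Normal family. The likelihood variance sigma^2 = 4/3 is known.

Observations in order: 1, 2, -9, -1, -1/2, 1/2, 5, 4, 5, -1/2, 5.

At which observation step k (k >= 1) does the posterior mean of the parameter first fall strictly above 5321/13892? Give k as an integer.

k = 9

obs 1: x=1 → posterior Normal(-17/31, 20/31)
obs 2: x=2 → posterior Normal(13/46, 10/23)
obs 3: x=-9 → posterior Normal(-2, 20/61)
obs 4: x=-1 → posterior Normal(-137/76, 5/19)
obs 5: x=-1/2 → posterior Normal(-289/182, 20/91)
obs 6: x=1/2 → posterior Normal(-137/106, 10/53)
obs 7: x=5 → posterior Normal(-62/121, 20/121)
obs 8: x=4 → posterior Normal(-1/68, 5/34)
obs 9: x=5 → posterior Normal(73/151, 20/151)
obs 10: x=-1/2 → posterior Normal(131/332, 10/83)
obs 11: x=5 → posterior Normal(281/362, 20/181)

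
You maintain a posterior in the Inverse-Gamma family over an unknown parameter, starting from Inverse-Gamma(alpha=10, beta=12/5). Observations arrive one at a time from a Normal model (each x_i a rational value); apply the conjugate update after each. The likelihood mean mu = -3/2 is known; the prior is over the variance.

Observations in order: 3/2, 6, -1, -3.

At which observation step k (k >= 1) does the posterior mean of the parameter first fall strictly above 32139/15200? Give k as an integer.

k = 2

obs 1: x=3/2 → posterior Inverse-Gamma(21/2, 69/10)
obs 2: x=6 → posterior Inverse-Gamma(11, 1401/40)
obs 3: x=-1 → posterior Inverse-Gamma(23/2, 703/20)
obs 4: x=-3 → posterior Inverse-Gamma(12, 1451/40)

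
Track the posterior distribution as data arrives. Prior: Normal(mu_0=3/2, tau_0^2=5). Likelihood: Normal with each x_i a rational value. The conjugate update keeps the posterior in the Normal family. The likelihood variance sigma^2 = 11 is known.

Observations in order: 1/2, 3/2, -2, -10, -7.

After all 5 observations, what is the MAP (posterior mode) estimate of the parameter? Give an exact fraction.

obs 1: x=1/2 → posterior Normal(19/16, 55/16)
obs 2: x=3/2 → posterior Normal(53/42, 55/21)
obs 3: x=-2 → posterior Normal(33/52, 55/26)
obs 4: x=-10 → posterior Normal(-67/62, 55/31)
obs 5: x=-7 → posterior Normal(-137/72, 55/36)

-137/72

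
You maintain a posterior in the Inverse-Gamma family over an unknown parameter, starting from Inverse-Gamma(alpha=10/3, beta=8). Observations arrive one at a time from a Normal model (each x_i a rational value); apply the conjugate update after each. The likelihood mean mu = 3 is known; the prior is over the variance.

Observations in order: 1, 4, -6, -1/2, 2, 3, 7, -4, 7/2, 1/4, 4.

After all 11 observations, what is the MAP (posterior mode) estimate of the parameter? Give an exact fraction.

obs 1: x=1 → posterior Inverse-Gamma(23/6, 10)
obs 2: x=4 → posterior Inverse-Gamma(13/3, 21/2)
obs 3: x=-6 → posterior Inverse-Gamma(29/6, 51)
obs 4: x=-1/2 → posterior Inverse-Gamma(16/3, 457/8)
obs 5: x=2 → posterior Inverse-Gamma(35/6, 461/8)
obs 6: x=3 → posterior Inverse-Gamma(19/3, 461/8)
obs 7: x=7 → posterior Inverse-Gamma(41/6, 525/8)
obs 8: x=-4 → posterior Inverse-Gamma(22/3, 721/8)
obs 9: x=7/2 → posterior Inverse-Gamma(47/6, 361/4)
obs 10: x=1/4 → posterior Inverse-Gamma(25/3, 3009/32)
obs 11: x=4 → posterior Inverse-Gamma(53/6, 3025/32)

9075/944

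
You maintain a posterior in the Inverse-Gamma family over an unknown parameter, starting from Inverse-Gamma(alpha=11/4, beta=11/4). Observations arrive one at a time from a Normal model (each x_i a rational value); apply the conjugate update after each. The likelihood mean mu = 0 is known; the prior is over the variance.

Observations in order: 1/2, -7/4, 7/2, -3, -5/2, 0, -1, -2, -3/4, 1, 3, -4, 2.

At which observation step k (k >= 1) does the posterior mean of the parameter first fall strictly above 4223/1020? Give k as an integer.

k = 5

obs 1: x=1/2 → posterior Inverse-Gamma(13/4, 23/8)
obs 2: x=-7/4 → posterior Inverse-Gamma(15/4, 141/32)
obs 3: x=7/2 → posterior Inverse-Gamma(17/4, 337/32)
obs 4: x=-3 → posterior Inverse-Gamma(19/4, 481/32)
obs 5: x=-5/2 → posterior Inverse-Gamma(21/4, 581/32)
obs 6: x=0 → posterior Inverse-Gamma(23/4, 581/32)
obs 7: x=-1 → posterior Inverse-Gamma(25/4, 597/32)
obs 8: x=-2 → posterior Inverse-Gamma(27/4, 661/32)
obs 9: x=-3/4 → posterior Inverse-Gamma(29/4, 335/16)
obs 10: x=1 → posterior Inverse-Gamma(31/4, 343/16)
obs 11: x=3 → posterior Inverse-Gamma(33/4, 415/16)
obs 12: x=-4 → posterior Inverse-Gamma(35/4, 543/16)
obs 13: x=2 → posterior Inverse-Gamma(37/4, 575/16)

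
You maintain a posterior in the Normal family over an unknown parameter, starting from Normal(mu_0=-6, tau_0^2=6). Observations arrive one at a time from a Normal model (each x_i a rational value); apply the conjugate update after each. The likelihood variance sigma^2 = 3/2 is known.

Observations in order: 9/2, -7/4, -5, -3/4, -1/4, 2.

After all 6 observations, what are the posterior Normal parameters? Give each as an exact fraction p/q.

mu_0=-11/25, tau_0^2=6/25

obs 1: x=9/2 → posterior Normal(12/5, 6/5)
obs 2: x=-7/4 → posterior Normal(5/9, 2/3)
obs 3: x=-5 → posterior Normal(-15/13, 6/13)
obs 4: x=-3/4 → posterior Normal(-18/17, 6/17)
obs 5: x=-1/4 → posterior Normal(-19/21, 2/7)
obs 6: x=2 → posterior Normal(-11/25, 6/25)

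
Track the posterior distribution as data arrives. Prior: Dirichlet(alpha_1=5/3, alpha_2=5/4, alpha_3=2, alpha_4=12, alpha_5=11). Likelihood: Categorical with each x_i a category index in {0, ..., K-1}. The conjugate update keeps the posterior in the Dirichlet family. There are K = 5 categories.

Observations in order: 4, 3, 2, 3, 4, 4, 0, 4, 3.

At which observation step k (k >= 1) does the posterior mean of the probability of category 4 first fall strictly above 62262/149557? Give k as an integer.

k = 8

obs 1: x=4 → posterior Dirichlet(5/3, 5/4, 2, 12, 12)
obs 2: x=3 → posterior Dirichlet(5/3, 5/4, 2, 13, 12)
obs 3: x=2 → posterior Dirichlet(5/3, 5/4, 3, 13, 12)
obs 4: x=3 → posterior Dirichlet(5/3, 5/4, 3, 14, 12)
obs 5: x=4 → posterior Dirichlet(5/3, 5/4, 3, 14, 13)
obs 6: x=4 → posterior Dirichlet(5/3, 5/4, 3, 14, 14)
obs 7: x=0 → posterior Dirichlet(8/3, 5/4, 3, 14, 14)
obs 8: x=4 → posterior Dirichlet(8/3, 5/4, 3, 14, 15)
obs 9: x=3 → posterior Dirichlet(8/3, 5/4, 3, 15, 15)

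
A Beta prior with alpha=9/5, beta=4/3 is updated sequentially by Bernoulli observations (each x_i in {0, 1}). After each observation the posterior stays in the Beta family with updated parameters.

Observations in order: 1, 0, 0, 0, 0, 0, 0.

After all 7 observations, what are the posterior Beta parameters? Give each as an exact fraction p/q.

alpha=14/5, beta=22/3

obs 1: x=1 → posterior Beta(14/5, 4/3)
obs 2: x=0 → posterior Beta(14/5, 7/3)
obs 3: x=0 → posterior Beta(14/5, 10/3)
obs 4: x=0 → posterior Beta(14/5, 13/3)
obs 5: x=0 → posterior Beta(14/5, 16/3)
obs 6: x=0 → posterior Beta(14/5, 19/3)
obs 7: x=0 → posterior Beta(14/5, 22/3)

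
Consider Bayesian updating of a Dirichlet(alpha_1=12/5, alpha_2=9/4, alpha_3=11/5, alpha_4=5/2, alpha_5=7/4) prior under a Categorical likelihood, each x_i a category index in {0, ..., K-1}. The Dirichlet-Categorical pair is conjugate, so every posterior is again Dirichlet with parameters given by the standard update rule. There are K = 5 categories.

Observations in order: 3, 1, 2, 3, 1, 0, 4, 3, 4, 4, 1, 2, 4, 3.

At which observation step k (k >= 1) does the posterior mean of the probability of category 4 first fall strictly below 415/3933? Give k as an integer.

obs 1: x=3 → posterior Dirichlet(12/5, 9/4, 11/5, 7/2, 7/4)
obs 2: x=1 → posterior Dirichlet(12/5, 13/4, 11/5, 7/2, 7/4)
obs 3: x=2 → posterior Dirichlet(12/5, 13/4, 16/5, 7/2, 7/4)
obs 4: x=3 → posterior Dirichlet(12/5, 13/4, 16/5, 9/2, 7/4)
obs 5: x=1 → posterior Dirichlet(12/5, 17/4, 16/5, 9/2, 7/4)
obs 6: x=0 → posterior Dirichlet(17/5, 17/4, 16/5, 9/2, 7/4)
obs 7: x=4 → posterior Dirichlet(17/5, 17/4, 16/5, 9/2, 11/4)
obs 8: x=3 → posterior Dirichlet(17/5, 17/4, 16/5, 11/2, 11/4)
obs 9: x=4 → posterior Dirichlet(17/5, 17/4, 16/5, 11/2, 15/4)
obs 10: x=4 → posterior Dirichlet(17/5, 17/4, 16/5, 11/2, 19/4)
obs 11: x=1 → posterior Dirichlet(17/5, 21/4, 16/5, 11/2, 19/4)
obs 12: x=2 → posterior Dirichlet(17/5, 21/4, 21/5, 11/2, 19/4)
obs 13: x=4 → posterior Dirichlet(17/5, 21/4, 21/5, 11/2, 23/4)
obs 14: x=3 → posterior Dirichlet(17/5, 21/4, 21/5, 13/2, 23/4)

k = 6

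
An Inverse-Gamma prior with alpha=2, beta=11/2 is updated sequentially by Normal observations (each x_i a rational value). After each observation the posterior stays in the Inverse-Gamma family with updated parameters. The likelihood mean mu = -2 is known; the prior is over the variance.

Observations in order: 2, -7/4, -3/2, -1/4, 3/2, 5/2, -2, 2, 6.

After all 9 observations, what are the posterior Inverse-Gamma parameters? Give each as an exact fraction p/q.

alpha=13/2, beta=1143/16

obs 1: x=2 → posterior Inverse-Gamma(5/2, 27/2)
obs 2: x=-7/4 → posterior Inverse-Gamma(3, 433/32)
obs 3: x=-3/2 → posterior Inverse-Gamma(7/2, 437/32)
obs 4: x=-1/4 → posterior Inverse-Gamma(4, 243/16)
obs 5: x=3/2 → posterior Inverse-Gamma(9/2, 341/16)
obs 6: x=5/2 → posterior Inverse-Gamma(5, 503/16)
obs 7: x=-2 → posterior Inverse-Gamma(11/2, 503/16)
obs 8: x=2 → posterior Inverse-Gamma(6, 631/16)
obs 9: x=6 → posterior Inverse-Gamma(13/2, 1143/16)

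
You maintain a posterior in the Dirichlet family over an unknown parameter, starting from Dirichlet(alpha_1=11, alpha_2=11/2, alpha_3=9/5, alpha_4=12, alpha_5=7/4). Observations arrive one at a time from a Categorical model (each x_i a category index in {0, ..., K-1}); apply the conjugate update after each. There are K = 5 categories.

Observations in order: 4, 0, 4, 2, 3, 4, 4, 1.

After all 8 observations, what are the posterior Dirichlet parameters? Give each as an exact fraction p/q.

alpha_1=12, alpha_2=13/2, alpha_3=14/5, alpha_4=13, alpha_5=23/4

obs 1: x=4 → posterior Dirichlet(11, 11/2, 9/5, 12, 11/4)
obs 2: x=0 → posterior Dirichlet(12, 11/2, 9/5, 12, 11/4)
obs 3: x=4 → posterior Dirichlet(12, 11/2, 9/5, 12, 15/4)
obs 4: x=2 → posterior Dirichlet(12, 11/2, 14/5, 12, 15/4)
obs 5: x=3 → posterior Dirichlet(12, 11/2, 14/5, 13, 15/4)
obs 6: x=4 → posterior Dirichlet(12, 11/2, 14/5, 13, 19/4)
obs 7: x=4 → posterior Dirichlet(12, 11/2, 14/5, 13, 23/4)
obs 8: x=1 → posterior Dirichlet(12, 13/2, 14/5, 13, 23/4)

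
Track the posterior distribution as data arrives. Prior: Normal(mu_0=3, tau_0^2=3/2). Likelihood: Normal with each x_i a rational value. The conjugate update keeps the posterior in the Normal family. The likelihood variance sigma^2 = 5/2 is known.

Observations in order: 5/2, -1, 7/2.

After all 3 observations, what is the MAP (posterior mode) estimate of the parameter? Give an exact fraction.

15/7

obs 1: x=5/2 → posterior Normal(45/16, 15/16)
obs 2: x=-1 → posterior Normal(39/22, 15/22)
obs 3: x=7/2 → posterior Normal(15/7, 15/28)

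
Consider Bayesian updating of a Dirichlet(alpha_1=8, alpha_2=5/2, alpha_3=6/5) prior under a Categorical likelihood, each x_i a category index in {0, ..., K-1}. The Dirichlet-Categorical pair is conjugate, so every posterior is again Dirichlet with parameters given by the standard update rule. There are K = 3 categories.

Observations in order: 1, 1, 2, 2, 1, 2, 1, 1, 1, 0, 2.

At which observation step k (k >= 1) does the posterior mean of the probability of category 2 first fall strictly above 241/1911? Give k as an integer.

obs 1: x=1 → posterior Dirichlet(8, 7/2, 6/5)
obs 2: x=1 → posterior Dirichlet(8, 9/2, 6/5)
obs 3: x=2 → posterior Dirichlet(8, 9/2, 11/5)
obs 4: x=2 → posterior Dirichlet(8, 9/2, 16/5)
obs 5: x=1 → posterior Dirichlet(8, 11/2, 16/5)
obs 6: x=2 → posterior Dirichlet(8, 11/2, 21/5)
obs 7: x=1 → posterior Dirichlet(8, 13/2, 21/5)
obs 8: x=1 → posterior Dirichlet(8, 15/2, 21/5)
obs 9: x=1 → posterior Dirichlet(8, 17/2, 21/5)
obs 10: x=0 → posterior Dirichlet(9, 17/2, 21/5)
obs 11: x=2 → posterior Dirichlet(9, 17/2, 26/5)

k = 3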